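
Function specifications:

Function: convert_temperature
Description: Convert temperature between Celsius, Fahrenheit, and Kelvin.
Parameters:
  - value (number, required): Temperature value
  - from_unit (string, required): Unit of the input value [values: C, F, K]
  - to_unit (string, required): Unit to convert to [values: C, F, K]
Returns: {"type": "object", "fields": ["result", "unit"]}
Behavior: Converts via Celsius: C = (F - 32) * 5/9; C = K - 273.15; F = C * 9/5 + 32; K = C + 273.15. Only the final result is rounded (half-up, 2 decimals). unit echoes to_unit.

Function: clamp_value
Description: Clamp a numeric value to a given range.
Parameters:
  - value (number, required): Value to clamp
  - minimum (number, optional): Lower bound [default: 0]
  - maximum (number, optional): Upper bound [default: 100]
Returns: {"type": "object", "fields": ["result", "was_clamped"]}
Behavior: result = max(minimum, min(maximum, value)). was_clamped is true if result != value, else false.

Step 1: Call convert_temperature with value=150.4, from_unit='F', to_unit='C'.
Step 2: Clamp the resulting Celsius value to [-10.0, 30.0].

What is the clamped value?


Step 1: convert_temperature(value=150.4, from_unit=F, to_unit=C)
  To C: (150.4 - 32) * 5/9 = 65.777778
  Target is C: 65.777778
  Round to 2 decimals: 65.78
  -> result = 65.78 C
Step 2: clamp_value(value=65.78, minimum=-10.0, maximum=30.0)
  result = max(-10.0, min(30.0, 65.78)) = max(-10.0, 30.0) = 30.0
  was_clamped = (30.0 != 65.78) = true
  -> result = 30.0
30.0


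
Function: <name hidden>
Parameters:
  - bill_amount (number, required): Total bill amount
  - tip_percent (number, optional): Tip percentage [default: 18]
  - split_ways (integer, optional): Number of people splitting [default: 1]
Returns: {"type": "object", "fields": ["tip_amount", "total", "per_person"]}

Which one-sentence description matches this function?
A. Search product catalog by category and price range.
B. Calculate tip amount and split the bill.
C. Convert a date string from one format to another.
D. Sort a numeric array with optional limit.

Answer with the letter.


Parameters bill_amount, tip_percent, split_ways and return ["tip_amount", "total", "per_person"] fit: Calculate tip amount and split the bill.
B


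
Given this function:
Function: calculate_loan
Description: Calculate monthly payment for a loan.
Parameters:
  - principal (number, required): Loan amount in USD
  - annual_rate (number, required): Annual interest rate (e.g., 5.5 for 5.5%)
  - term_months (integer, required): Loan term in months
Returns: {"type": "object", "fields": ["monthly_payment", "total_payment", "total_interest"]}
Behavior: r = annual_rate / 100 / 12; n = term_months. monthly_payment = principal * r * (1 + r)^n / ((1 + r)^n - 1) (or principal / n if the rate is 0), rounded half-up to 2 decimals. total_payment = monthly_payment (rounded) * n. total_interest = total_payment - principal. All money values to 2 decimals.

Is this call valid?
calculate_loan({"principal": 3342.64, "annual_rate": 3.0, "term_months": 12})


Checking all required parameters present and types match... All valid.
Valid


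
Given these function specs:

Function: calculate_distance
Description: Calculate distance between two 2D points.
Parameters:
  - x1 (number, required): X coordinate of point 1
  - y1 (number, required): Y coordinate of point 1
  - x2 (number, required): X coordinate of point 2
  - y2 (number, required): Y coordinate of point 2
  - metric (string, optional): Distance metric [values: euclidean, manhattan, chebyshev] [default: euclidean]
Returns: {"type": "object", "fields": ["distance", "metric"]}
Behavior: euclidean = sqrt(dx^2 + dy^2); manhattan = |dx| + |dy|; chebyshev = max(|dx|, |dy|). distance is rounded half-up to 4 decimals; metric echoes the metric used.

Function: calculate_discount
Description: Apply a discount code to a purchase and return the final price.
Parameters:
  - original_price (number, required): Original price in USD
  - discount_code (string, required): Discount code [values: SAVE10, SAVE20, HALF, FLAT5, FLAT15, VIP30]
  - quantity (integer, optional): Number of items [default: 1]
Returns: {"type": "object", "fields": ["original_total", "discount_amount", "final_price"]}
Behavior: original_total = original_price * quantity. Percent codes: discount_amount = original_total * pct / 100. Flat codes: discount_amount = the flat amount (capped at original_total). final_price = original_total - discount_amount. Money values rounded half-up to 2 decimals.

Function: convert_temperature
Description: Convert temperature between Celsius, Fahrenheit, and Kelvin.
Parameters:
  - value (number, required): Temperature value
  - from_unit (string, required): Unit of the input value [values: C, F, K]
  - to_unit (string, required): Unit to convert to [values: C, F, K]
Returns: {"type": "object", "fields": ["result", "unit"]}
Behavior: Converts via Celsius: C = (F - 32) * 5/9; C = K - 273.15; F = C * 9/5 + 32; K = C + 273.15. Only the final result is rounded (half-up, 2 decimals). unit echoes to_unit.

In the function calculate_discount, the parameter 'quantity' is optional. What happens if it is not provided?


The calculate_discount spec declares:
  - quantity (integer, optional): Number of items [default: 1]
It defaults to 1


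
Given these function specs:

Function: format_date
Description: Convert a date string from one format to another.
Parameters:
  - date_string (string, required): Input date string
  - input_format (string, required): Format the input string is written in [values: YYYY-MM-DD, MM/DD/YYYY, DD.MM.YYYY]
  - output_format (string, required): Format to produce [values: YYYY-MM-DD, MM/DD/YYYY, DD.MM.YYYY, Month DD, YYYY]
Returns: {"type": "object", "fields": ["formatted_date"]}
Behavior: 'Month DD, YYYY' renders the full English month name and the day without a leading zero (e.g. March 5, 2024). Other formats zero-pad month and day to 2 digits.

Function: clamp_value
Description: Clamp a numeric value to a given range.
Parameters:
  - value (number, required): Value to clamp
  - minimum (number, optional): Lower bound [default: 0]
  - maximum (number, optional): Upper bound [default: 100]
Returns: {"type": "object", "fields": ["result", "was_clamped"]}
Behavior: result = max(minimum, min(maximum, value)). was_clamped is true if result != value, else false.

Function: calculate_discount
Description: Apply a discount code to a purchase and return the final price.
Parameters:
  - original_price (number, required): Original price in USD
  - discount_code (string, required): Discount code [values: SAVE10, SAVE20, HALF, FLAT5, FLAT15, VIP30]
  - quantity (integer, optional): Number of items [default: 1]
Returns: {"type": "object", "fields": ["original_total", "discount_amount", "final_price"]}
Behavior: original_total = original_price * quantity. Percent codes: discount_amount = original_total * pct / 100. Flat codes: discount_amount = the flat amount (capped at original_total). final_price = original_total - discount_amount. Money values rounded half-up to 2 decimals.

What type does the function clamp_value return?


The clamp_value spec declares Returns: {"type": "object", "fields": ["result", "was_clamped"]}
Type:
object


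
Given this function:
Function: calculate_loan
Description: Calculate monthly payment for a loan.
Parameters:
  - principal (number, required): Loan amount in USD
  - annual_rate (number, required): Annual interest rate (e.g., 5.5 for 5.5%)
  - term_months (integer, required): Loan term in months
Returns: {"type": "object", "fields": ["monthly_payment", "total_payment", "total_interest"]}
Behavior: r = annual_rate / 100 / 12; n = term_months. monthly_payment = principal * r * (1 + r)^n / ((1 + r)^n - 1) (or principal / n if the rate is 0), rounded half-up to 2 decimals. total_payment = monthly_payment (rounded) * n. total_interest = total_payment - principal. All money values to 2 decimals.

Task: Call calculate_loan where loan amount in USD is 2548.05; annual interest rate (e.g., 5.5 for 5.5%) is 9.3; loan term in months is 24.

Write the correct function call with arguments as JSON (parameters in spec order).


Mapping each described value to its parameter name:
  'Loan amount in USD' -> principal = 2548.05
  'Annual interest rate (e.g., 5.5 for 5.5%)' -> annual_rate = 9.3
  'Loan term in months' -> term_months = 24
calculate_loan({"principal": 2548.05, "annual_rate": 9.3, "term_months": 24})


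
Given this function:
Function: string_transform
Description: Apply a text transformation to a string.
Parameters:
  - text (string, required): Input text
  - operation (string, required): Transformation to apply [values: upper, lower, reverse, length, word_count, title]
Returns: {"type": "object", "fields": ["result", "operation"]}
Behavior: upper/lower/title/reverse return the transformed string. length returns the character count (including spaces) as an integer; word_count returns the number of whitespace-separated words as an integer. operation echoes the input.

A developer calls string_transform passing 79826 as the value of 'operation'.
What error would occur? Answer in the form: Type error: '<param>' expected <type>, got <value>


Spec: 'operation' is declared as string; 79826 is an integer.
Type error: 'operation' expected string, got 79826


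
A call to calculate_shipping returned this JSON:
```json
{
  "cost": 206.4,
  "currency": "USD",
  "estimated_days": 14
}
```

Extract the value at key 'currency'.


USD


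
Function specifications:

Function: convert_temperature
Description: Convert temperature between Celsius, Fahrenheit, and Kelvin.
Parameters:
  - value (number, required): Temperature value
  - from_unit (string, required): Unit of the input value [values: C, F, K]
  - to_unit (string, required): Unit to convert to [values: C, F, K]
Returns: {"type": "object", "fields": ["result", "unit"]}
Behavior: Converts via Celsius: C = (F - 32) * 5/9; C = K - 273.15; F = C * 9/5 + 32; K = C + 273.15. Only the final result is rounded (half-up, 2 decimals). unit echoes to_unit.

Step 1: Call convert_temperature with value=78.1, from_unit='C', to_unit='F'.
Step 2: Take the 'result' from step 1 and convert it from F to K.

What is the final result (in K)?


Step 1: convert_temperature(value=78.1, from_unit=C, to_unit=F)
  Input already in C: 78.1
  To F: 78.1 * 9/5 + 32 = 172.58
  Round to 2 decimals: 172.58
  -> result = 172.58 F
Step 2: convert_temperature(value=172.58, from_unit=F, to_unit=K)
  To C: (172.58 - 32) * 5/9 = 78.1
  To K: 78.1 + 273.15 = 351.25
  Round to 2 decimals: 351.25
  -> result = 351.25 K
351.25 K


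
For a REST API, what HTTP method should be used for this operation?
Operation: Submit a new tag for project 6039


GET = read, POST = create, PUT = update/replace, DELETE = remove
This operation is a create.
POST


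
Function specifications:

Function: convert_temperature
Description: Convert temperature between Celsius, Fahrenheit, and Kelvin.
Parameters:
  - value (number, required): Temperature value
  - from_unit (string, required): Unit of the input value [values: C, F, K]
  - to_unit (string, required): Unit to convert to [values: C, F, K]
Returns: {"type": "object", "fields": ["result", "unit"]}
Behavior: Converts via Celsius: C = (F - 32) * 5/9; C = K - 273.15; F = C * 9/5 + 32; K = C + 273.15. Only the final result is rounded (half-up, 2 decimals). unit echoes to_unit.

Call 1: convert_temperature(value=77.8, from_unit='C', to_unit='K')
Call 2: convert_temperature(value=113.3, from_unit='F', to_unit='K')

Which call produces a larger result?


Call 1:
  Input already in C: 77.8
  To K: 77.8 + 273.15 = 350.95
  Round to 2 decimals: 350.95
  -> 350.95 K
Call 2:
  To C: (113.3 - 32) * 5/9 = 45.166667
  To K: 45.166667 + 273.15 = 318.316667
  Round to 2 decimals: 318.32
  -> 318.32 K
Call 1 (350.95 K)


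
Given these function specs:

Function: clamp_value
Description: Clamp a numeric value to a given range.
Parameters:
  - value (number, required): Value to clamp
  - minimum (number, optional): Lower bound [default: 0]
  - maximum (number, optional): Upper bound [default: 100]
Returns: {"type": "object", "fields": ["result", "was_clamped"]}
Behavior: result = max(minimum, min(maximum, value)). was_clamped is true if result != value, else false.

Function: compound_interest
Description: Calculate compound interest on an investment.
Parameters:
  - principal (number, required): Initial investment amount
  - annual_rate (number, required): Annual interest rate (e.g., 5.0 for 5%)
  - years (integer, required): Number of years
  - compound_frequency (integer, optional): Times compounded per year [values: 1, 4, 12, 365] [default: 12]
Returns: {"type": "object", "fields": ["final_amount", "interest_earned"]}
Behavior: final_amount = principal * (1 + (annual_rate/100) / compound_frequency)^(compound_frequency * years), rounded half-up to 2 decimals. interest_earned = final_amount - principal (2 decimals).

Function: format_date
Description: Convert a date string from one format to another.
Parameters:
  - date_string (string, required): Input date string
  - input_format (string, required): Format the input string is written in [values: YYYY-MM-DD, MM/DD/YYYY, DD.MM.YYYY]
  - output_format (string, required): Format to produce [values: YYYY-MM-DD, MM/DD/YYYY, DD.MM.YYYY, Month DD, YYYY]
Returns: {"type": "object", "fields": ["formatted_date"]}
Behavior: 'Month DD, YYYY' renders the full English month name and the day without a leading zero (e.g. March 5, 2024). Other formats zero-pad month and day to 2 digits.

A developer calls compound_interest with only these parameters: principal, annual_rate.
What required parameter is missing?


Required parameters: principal, annual_rate, years
Provided: principal, annual_rate
Missing: years
years


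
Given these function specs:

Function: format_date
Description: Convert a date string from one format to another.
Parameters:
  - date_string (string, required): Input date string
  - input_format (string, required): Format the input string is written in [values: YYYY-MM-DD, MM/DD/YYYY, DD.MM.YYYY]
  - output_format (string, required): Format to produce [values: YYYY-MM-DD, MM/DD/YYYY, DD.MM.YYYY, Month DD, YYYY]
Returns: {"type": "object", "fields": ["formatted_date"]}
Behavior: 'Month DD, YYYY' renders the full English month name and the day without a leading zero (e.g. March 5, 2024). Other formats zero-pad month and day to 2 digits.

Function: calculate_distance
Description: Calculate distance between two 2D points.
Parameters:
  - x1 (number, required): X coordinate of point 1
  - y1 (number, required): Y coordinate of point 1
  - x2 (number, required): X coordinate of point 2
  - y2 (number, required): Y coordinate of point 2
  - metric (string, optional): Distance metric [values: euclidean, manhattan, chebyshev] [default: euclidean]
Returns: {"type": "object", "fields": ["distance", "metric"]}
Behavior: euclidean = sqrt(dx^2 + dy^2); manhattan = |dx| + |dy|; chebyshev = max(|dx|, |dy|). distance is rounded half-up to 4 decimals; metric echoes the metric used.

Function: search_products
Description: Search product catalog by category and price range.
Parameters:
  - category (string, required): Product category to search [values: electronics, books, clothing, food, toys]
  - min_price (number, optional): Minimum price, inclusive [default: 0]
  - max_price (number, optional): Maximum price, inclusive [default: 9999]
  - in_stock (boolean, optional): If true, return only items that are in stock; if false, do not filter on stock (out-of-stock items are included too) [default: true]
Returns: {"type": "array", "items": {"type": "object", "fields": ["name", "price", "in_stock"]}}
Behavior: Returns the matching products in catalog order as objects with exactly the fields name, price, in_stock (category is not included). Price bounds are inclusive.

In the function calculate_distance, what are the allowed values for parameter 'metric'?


The calculate_distance spec declares:
  - metric (string, optional): Distance metric [values: euclidean, manhattan, chebyshev] [default: euclidean]
Allowed values:
euclidean, manhattan, chebyshev


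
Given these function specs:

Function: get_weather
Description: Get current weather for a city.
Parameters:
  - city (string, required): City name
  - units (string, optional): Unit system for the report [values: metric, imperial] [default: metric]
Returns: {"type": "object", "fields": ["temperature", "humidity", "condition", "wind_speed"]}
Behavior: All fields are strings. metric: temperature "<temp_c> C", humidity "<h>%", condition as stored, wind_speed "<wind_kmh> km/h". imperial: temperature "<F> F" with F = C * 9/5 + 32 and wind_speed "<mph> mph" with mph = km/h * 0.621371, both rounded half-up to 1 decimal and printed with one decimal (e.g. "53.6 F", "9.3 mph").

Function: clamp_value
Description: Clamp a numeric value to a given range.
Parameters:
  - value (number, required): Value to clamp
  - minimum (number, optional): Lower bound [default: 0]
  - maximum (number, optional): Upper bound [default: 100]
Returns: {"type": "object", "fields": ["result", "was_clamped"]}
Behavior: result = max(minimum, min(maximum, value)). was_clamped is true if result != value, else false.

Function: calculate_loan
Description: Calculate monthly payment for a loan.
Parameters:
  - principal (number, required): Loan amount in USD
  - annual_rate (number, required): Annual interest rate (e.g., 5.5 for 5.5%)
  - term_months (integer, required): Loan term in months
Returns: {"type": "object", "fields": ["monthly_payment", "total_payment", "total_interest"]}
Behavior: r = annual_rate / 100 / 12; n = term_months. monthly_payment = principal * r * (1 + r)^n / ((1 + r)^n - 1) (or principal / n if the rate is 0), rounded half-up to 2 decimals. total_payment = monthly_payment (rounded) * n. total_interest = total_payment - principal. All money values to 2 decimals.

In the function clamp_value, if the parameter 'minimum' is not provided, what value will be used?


The clamp_value spec declares:
  - minimum (number, optional): Lower bound [default: 0]
Default:
0


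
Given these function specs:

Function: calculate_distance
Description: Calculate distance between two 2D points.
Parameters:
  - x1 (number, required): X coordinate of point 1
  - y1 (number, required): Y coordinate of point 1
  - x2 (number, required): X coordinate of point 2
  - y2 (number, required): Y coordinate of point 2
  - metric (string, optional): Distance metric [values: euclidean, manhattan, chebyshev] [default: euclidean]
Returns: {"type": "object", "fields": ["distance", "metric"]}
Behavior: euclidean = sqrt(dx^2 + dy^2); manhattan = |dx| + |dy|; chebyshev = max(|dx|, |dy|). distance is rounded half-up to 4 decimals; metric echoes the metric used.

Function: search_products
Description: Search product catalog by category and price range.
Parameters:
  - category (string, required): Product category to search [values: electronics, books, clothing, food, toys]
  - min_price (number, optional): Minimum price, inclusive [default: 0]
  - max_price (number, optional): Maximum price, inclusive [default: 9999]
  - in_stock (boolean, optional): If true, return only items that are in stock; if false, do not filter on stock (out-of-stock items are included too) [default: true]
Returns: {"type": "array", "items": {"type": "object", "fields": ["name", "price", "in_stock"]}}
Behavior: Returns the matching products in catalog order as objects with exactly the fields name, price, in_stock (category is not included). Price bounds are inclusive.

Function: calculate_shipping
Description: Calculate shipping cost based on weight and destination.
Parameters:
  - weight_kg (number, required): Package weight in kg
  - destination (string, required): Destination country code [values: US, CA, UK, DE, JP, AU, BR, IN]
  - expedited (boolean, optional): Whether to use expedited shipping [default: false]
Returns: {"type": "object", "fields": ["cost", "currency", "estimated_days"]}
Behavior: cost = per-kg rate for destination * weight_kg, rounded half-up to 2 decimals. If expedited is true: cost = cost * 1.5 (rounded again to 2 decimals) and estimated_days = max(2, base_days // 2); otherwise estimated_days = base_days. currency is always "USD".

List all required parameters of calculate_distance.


Parameters of calculate_distance and their required/optional flag:
  x1: required
  y1: required
  x2: required
  y2: required
  metric: optional
x1, x2, y1, y2


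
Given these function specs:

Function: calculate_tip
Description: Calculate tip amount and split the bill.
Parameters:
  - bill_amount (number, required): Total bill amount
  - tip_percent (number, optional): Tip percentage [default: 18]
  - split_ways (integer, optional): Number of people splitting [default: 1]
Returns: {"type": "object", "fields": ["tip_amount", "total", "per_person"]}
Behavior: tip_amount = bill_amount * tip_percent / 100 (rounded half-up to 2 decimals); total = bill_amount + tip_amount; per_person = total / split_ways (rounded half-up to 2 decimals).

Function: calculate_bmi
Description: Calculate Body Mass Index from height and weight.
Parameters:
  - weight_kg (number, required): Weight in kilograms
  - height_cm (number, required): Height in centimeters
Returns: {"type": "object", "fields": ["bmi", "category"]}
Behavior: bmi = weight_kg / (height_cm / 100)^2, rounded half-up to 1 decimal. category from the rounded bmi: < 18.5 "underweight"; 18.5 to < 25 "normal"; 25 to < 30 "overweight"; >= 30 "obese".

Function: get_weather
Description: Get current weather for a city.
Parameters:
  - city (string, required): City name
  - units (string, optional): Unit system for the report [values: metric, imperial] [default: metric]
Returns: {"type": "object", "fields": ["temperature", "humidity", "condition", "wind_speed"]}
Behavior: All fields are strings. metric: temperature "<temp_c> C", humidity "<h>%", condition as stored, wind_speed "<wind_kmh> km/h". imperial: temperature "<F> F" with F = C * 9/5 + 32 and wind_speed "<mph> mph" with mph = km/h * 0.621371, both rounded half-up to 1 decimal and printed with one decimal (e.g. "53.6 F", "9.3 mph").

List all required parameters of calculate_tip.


Parameters of calculate_tip and their required/optional flag:
  bill_amount: required
  tip_percent: optional
  split_ways: optional
bill_amount


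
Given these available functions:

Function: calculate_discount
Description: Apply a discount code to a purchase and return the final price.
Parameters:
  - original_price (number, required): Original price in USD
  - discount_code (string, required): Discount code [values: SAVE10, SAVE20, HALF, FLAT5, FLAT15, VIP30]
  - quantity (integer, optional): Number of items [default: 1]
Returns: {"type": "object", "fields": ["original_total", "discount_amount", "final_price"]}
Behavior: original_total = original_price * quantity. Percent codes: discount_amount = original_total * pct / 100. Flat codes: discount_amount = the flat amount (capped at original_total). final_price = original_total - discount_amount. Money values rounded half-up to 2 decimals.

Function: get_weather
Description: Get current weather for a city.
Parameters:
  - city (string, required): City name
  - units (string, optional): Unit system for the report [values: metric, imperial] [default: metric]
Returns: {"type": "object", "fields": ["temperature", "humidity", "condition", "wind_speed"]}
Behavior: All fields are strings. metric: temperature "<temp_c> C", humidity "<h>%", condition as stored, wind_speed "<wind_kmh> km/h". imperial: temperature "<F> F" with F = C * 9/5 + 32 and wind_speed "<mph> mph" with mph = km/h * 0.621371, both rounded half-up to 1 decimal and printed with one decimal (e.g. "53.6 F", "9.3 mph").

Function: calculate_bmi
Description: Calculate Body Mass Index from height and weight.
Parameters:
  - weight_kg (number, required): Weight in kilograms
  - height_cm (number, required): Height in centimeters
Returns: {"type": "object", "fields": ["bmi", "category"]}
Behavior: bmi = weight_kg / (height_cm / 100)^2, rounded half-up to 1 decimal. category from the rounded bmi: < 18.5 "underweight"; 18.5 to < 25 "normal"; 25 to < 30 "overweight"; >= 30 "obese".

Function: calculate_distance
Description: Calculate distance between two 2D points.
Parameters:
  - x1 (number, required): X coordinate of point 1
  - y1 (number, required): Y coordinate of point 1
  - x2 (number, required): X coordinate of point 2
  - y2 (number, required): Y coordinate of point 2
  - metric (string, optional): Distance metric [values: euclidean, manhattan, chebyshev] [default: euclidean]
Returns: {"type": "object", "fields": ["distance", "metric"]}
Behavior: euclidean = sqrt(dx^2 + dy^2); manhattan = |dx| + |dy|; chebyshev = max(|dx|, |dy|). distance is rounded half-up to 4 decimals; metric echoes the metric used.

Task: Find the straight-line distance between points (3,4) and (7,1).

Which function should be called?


The task needs a function whose description is: Calculate distance between two 2D points.
calculate_distance


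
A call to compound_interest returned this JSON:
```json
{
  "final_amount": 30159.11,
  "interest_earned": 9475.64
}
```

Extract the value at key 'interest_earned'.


9475.64


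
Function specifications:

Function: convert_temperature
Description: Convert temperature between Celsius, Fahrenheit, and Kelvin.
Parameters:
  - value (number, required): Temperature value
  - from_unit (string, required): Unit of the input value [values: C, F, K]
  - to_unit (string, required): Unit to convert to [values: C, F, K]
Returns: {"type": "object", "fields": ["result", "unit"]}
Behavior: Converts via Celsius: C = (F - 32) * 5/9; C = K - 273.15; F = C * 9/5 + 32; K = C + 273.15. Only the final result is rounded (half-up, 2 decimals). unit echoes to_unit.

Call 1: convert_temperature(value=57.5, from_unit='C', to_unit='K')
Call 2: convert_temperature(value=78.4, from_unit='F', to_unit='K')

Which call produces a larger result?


Call 1:
  Input already in C: 57.5
  To K: 57.5 + 273.15 = 330.65
  Round to 2 decimals: 330.65
  -> 330.65 K
Call 2:
  To C: (78.4 - 32) * 5/9 = 25.777778
  To K: 25.777778 + 273.15 = 298.927778
  Round to 2 decimals: 298.93
  -> 298.93 K
Call 1 (330.65 K)


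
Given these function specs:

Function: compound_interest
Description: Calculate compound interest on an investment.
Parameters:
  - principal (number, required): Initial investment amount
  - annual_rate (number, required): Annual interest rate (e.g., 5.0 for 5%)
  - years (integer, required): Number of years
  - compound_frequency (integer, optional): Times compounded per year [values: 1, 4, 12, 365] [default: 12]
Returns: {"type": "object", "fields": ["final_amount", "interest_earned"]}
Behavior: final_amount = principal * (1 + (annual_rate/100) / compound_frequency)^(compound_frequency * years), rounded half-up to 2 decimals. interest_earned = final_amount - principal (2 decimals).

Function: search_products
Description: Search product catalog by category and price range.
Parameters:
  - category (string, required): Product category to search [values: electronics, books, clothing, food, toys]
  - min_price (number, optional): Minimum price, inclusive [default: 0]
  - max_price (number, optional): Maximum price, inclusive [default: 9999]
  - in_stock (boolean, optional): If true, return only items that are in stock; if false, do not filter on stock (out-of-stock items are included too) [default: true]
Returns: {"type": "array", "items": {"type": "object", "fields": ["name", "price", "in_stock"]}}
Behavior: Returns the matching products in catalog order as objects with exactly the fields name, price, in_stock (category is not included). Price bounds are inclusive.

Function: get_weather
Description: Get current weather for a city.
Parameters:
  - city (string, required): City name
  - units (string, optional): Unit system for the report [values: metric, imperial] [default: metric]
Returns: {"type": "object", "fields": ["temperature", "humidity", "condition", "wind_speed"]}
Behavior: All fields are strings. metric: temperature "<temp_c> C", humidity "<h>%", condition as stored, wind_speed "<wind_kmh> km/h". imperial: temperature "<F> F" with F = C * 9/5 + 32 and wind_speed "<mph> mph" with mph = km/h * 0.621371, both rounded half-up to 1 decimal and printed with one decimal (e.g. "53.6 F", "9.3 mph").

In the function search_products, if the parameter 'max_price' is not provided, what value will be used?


The search_products spec declares:
  - max_price (number, optional): Maximum price, inclusive [default: 9999]
Default:
9999


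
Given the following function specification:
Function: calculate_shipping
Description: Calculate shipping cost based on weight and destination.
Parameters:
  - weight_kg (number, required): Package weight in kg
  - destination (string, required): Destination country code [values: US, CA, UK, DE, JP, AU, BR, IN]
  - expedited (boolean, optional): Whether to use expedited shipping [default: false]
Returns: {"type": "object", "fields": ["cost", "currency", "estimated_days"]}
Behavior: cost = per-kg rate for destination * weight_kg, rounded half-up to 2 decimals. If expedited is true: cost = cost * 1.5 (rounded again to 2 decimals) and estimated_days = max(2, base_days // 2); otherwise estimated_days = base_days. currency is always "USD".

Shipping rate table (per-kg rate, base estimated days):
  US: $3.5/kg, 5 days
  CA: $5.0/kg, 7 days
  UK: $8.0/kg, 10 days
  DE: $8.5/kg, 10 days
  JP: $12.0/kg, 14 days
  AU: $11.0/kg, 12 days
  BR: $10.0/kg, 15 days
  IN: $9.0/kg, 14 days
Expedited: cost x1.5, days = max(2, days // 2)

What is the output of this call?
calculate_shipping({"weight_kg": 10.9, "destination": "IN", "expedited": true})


Rate for IN: $9.0/kg, base 14 days
cost = 9.0 * 10.9 = 98.1 -> 98.10
expedited: cost = 98.10 * 1.5 = 147.15 -> 147.15; estimated_days = max(2, 14 // 2) = 7
Output:
{"cost": 147.15, "currency": "USD", "estimated_days": 7}


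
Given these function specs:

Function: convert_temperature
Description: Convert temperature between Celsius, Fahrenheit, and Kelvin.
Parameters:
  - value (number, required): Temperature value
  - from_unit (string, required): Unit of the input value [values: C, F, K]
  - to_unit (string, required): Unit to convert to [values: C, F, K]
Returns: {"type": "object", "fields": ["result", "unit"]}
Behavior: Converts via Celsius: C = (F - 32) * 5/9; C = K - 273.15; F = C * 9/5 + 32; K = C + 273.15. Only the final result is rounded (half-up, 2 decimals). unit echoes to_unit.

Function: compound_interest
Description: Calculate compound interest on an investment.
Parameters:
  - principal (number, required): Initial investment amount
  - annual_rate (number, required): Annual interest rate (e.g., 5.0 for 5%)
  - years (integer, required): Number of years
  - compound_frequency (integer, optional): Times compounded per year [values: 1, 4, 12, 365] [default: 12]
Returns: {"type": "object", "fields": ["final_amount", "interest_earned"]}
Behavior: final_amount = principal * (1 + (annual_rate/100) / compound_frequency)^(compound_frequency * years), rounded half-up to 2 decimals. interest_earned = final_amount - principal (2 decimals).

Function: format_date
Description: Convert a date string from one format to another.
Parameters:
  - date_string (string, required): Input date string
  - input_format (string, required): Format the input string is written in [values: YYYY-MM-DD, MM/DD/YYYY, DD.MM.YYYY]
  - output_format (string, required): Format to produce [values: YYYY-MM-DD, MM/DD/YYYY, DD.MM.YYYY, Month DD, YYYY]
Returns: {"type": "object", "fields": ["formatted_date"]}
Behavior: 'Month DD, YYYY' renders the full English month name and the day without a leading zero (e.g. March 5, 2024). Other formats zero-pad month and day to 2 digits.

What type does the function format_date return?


The format_date spec declares Returns: {"type": "object", "fields": ["formatted_date"]}
Type:
object


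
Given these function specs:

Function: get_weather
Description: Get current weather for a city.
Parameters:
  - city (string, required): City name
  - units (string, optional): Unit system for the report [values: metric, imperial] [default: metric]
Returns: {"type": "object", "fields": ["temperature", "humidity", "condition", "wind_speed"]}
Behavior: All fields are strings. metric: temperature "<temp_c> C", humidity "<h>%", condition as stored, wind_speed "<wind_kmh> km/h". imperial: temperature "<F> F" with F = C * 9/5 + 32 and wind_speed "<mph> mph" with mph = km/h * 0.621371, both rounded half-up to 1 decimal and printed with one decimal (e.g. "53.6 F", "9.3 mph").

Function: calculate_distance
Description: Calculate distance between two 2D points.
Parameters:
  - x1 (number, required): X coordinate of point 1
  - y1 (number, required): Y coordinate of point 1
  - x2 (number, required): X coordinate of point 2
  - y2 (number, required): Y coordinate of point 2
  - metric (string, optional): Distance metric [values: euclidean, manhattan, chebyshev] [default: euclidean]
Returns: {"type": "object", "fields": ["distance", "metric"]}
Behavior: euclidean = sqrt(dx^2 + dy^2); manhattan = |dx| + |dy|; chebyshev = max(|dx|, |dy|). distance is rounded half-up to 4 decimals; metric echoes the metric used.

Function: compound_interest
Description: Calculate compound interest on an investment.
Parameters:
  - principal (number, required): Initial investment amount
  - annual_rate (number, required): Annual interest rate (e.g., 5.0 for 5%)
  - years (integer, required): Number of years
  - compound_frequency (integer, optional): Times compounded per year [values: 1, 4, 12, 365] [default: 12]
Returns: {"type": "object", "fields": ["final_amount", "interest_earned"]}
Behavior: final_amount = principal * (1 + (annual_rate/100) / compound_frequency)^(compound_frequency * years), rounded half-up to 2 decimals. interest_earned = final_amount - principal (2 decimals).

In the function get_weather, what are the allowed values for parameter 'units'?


The get_weather spec declares:
  - units (string, optional): Unit system for the report [values: metric, imperial] [default: metric]
Allowed values:
metric, imperial


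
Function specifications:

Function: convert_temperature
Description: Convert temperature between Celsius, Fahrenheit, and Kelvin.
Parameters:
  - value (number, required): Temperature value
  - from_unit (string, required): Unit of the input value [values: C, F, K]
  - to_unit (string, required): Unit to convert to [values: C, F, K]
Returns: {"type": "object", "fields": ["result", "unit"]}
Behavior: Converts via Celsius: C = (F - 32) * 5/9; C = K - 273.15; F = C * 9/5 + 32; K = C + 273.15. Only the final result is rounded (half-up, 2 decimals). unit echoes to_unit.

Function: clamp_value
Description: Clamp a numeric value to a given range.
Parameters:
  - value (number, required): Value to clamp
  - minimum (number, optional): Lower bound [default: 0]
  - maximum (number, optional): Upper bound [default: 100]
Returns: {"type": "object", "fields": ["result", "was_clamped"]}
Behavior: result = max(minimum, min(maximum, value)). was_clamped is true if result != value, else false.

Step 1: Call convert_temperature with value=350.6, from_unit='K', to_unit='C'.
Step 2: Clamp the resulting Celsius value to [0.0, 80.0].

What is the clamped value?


Step 1: convert_temperature(value=350.6, from_unit=K, to_unit=C)
  To C: 350.6 - 273.15 = 77.45
  Target is C: 77.45
  Round to 2 decimals: 77.45
  -> result = 77.45 C
Step 2: clamp_value(value=77.45, minimum=0.0, maximum=80.0)
  result = max(0.0, min(80.0, 77.45)) = max(0.0, 77.45) = 77.45
  was_clamped = (77.45 != 77.45) = false
  -> result = 77.45
77.45


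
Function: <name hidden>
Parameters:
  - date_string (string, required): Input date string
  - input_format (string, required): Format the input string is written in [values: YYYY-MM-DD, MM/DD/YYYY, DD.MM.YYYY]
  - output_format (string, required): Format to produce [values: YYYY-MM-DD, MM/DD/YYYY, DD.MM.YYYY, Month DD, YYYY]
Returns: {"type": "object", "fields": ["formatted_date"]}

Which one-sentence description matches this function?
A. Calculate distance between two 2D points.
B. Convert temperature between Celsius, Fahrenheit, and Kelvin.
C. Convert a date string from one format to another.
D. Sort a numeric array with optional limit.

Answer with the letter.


Parameters date_string, input_format, output_format and return ["formatted_date"] fit: Convert a date string from one format to another.
C


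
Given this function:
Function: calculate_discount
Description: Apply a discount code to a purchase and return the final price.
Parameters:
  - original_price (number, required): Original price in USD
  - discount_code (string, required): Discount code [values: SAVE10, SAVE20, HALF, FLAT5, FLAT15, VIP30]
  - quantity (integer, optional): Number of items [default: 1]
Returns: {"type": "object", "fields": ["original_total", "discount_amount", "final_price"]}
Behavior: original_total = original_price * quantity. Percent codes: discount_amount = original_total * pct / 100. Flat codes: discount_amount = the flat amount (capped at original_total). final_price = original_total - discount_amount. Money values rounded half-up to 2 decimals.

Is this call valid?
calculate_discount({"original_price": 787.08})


Checking required parameters...
Missing required parameter: discount_code
Invalid - missing required parameter 'discount_code'


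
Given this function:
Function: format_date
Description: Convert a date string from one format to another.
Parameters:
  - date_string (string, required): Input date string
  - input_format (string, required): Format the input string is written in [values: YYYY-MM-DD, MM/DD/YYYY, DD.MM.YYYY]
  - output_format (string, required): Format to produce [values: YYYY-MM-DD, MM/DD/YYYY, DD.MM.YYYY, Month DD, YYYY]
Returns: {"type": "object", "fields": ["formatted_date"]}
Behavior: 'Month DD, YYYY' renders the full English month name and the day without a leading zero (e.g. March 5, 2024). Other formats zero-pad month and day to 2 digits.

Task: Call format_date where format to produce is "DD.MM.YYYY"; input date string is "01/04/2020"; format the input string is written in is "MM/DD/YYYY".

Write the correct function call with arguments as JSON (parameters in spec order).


Mapping each described value to its parameter name:
  'Format to produce' -> output_format = "DD.MM.YYYY"
  'Input date string' -> date_string = "01/04/2020"
  'Format the input string is written in' -> input_format = "MM/DD/YYYY"
format_date({"date_string": "01/04/2020", "input_format": "MM/DD/YYYY", "output_format": "DD.MM.YYYY"})


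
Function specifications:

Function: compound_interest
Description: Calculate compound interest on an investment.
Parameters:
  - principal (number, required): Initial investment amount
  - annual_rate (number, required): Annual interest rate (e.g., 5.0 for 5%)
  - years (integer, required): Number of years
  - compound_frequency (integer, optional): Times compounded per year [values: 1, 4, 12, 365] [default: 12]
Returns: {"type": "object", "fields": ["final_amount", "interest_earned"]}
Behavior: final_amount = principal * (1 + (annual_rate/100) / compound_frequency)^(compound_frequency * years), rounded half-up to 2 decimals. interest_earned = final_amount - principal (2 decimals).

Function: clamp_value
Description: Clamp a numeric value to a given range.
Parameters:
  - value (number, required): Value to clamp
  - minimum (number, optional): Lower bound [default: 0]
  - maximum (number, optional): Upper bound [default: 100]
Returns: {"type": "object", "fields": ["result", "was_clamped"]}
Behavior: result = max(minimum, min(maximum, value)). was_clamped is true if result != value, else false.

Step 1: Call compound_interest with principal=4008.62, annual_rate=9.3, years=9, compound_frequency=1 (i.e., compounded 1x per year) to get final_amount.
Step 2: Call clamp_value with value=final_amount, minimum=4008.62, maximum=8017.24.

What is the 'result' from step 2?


Step 1: compound_interest
  rate per period = 9.3/100/1 = 0.093 (keep full precision); periods = 1 * 9 = 9
  (1 + 0.093)^9 = 2.22628857
  final_amount = 4008.62 * 2.22628857 = 8924.344907 -> 8924.34
  interest_earned = 8924.34 - 4008.62 = 4915.72
  -> final_amount = 8924.34
Step 2: clamp_value(value=8924.34, minimum=4008.62, maximum=8017.24)
  result = max(4008.62, min(8017.24, 8924.34)) = max(4008.62, 8017.24) = 8017.24
  was_clamped = (8017.24 != 8924.34) = true
  -> result = 8017.24
8017.24
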